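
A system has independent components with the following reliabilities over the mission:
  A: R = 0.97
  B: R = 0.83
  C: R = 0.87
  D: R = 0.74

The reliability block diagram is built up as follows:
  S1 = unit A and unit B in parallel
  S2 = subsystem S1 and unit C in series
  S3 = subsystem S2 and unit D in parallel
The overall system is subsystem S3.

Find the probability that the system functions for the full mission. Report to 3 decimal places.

Parallel (A and B): 1 − (1 − 0.97000)(1 − 0.83000) = 0.99490
Series ([0.99490] and C): 0.99490 × 0.87000 = 0.86556
Parallel ([0.86556] and D): 1 − (1 − 0.86556)(1 − 0.74000) = 0.965

0.965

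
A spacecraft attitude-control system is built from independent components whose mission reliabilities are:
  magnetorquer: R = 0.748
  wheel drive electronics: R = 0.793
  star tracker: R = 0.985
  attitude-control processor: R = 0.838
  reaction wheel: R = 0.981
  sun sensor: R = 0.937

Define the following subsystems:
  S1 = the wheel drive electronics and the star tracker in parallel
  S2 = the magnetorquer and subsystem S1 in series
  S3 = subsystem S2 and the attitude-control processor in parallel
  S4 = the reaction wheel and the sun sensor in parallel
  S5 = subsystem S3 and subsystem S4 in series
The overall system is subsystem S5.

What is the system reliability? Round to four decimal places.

Parallel (wheel drive electronics and star tracker): 1 − (1 − 0.793000)(1 − 0.985000) = 0.996895
Series (magnetorquer and [0.996895]): 0.748000 × 0.996895 = 0.745677
Parallel ([0.745677] and attitude-control processor): 1 − (1 − 0.745677)(1 − 0.838000) = 0.958800
Parallel (reaction wheel and sun sensor): 1 − (1 − 0.981000)(1 − 0.937000) = 0.998803
Series ([0.958800] and [0.998803]): 0.958800 × 0.998803 = 0.9577

0.9577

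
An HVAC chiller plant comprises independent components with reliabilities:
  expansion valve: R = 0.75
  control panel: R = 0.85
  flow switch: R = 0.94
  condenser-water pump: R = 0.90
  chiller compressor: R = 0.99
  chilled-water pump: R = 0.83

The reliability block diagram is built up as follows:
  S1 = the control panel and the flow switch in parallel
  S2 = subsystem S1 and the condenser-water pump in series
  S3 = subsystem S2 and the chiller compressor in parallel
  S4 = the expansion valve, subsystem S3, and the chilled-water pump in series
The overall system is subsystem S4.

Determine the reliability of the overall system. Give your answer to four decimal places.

0.6218

Parallel (control panel and flow switch): 1 − (1 − 0.850000)(1 − 0.940000) = 0.991000
Series ([0.991000] and condenser-water pump): 0.991000 × 0.900000 = 0.891900
Parallel ([0.891900] and chiller compressor): 1 − (1 − 0.891900)(1 − 0.990000) = 0.998919
Series (expansion valve, [0.998919], and chilled-water pump): 0.750000 × 0.998919 × 0.830000 = 0.6218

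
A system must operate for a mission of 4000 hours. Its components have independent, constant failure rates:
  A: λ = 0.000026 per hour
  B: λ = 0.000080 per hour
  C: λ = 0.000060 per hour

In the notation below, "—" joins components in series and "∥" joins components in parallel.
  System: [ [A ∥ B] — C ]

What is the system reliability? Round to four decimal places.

R(A) = exp(−0.000026 × 4000) = 0.901225
R(B) = exp(−0.000080 × 4000) = 0.726149
R(C) = exp(−0.000060 × 4000) = 0.786628
Parallel (A and B): 1 − (1 − 0.901225)(1 − 0.726149) = 0.972950
Series ([0.972950] and C): 0.972950 × 0.786628 = 0.7653

0.7653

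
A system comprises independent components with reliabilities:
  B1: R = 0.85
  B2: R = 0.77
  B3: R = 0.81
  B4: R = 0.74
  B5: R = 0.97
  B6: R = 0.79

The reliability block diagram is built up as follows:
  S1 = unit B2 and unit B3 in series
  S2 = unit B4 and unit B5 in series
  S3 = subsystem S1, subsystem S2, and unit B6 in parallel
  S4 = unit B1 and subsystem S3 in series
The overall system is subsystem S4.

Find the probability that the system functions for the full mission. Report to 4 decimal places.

Series (B2 and B3): 0.770000 × 0.810000 = 0.623700
Series (B4 and B5): 0.740000 × 0.970000 = 0.717800
Parallel ([0.623700], [0.717800], and B6): 1 − (1 − 0.623700)(1 − 0.717800)(1 − 0.790000) = 0.977700
Series (B1 and [0.977700]): 0.850000 × 0.977700 = 0.8310

0.8310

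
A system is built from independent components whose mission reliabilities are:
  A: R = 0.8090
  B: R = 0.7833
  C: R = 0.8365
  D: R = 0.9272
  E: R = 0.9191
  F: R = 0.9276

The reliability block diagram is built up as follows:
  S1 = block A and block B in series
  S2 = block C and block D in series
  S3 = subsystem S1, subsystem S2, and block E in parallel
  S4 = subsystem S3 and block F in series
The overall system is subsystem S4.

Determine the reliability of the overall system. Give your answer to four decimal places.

Series (A and B): 0.809000 × 0.783300 = 0.633690
Series (C and D): 0.836500 × 0.927200 = 0.775603
Parallel ([0.633690], [0.775603], and E): 1 − (1 − 0.633690)(1 − 0.775603)(1 − 0.919100) = 0.993350
Series ([0.993350] and F): 0.993350 × 0.927600 = 0.9214

0.9214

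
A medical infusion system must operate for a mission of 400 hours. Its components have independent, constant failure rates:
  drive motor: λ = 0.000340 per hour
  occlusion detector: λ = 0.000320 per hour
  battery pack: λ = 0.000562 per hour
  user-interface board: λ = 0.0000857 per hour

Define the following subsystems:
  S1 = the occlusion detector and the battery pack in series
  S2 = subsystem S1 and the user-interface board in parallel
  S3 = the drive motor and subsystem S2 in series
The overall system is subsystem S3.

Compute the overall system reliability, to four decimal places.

0.8641

R(drive motor) = exp(−0.000340 × 400) = 0.872843
R(occlusion detector) = exp(−0.000320 × 400) = 0.879853
R(battery pack) = exp(−0.000562 × 400) = 0.798676
R(user-interface board) = exp(−0.0000857 × 400) = 0.966301
Series (occlusion detector and battery pack): 0.879853 × 0.798676 = 0.702717
Parallel ([0.702717] and user-interface board): 1 − (1 − 0.702717)(1 − 0.966301) = 0.989982
Series (drive motor and [0.989982]): 0.872843 × 0.989982 = 0.8641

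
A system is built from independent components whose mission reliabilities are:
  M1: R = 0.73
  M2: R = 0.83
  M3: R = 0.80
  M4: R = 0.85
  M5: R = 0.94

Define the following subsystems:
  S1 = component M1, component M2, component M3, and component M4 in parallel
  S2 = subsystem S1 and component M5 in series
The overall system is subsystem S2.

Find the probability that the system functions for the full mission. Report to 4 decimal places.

0.9387

Parallel (M1, M2, M3, and M4): 1 − (1 − 0.730000)(1 − 0.830000)(1 − 0.800000)(1 − 0.850000) = 0.998623
Series ([0.998623] and M5): 0.998623 × 0.940000 = 0.9387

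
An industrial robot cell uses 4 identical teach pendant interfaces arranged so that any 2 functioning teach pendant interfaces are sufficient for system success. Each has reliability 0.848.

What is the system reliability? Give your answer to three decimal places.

R = Σ_{i=2}^{4} C(4,i) p^i (1−p)^{4−i} with p = 0.848
C(4,2)·0.848^2·0.152^2 = 0.09969
C(4,3)·0.848^3·0.152^1 = 0.37076
C(4,4)·0.848^4·0.152^0 = 0.51711
Sum = 0.988

0.988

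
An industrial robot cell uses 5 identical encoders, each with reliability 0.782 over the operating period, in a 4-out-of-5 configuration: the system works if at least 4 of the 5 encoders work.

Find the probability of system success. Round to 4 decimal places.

R = Σ_{i=4}^{5} C(5,i) p^i (1−p)^{5−i} with p = 0.782
C(5,4)·0.782^4·0.218^1 = 0.407618
C(5,5)·0.782^5·0.218^0 = 0.292438
Sum = 0.7001

0.7001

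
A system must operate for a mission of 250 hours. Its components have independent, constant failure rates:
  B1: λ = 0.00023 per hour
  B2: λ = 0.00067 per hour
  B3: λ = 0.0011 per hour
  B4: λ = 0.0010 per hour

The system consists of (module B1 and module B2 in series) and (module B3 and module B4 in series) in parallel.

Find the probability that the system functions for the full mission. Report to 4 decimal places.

0.9177

R(B1) = exp(−0.00023 × 250) = 0.944122
R(B2) = exp(−0.00067 × 250) = 0.845777
R(B3) = exp(−0.0011 × 250) = 0.759572
R(B4) = exp(−0.0010 × 250) = 0.778801
Series (B1 and B2): 0.944122 × 0.845777 = 0.798517
Series (B3 and B4): 0.759572 × 0.778801 = 0.591555
Parallel ([0.798517] and [0.591555]): 1 − (1 − 0.798517)(1 − 0.591555) = 0.9177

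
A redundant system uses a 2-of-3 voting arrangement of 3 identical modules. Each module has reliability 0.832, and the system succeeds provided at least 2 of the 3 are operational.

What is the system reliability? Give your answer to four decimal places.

R = Σ_{i=2}^{3} C(3,i) p^i (1−p)^{3−i} with p = 0.832
C(3,2)·0.832^2·0.168^1 = 0.348881
C(3,3)·0.832^3·0.168^0 = 0.575930
Sum = 0.9248

0.9248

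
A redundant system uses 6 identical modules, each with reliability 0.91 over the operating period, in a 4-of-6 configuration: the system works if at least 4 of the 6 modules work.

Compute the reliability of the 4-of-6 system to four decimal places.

R = Σ_{i=4}^{6} C(6,i) p^i (1−p)^{6−i} with p = 0.91
C(6,4)·0.91^4·0.09^2 = 0.083319
C(6,5)·0.91^5·0.09^1 = 0.336977
C(6,6)·0.91^6·0.09^0 = 0.567869
Sum = 0.9882

0.9882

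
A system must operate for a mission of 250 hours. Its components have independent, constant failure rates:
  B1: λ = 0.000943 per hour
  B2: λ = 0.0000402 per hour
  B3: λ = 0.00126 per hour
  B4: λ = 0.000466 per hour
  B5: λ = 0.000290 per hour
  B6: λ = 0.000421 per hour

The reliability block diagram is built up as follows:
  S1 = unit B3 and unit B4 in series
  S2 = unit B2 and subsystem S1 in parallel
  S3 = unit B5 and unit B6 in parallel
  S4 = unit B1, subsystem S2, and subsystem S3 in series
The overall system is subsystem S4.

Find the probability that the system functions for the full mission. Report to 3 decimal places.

R(B1) = exp(−0.000943 × 250) = 0.78998
R(B2) = exp(−0.0000402 × 250) = 0.99000
R(B3) = exp(−0.00126 × 250) = 0.72979
R(B4) = exp(−0.000466 × 250) = 0.89003
R(B5) = exp(−0.000290 × 250) = 0.93007
R(B6) = exp(−0.000421 × 250) = 0.90010
Series (B3 and B4): 0.72979 × 0.89003 = 0.64953
Parallel (B2 and [0.64953]): 1 − (1 − 0.99000)(1 − 0.64953) = 0.99650
Parallel (B5 and B6): 1 − (1 − 0.93007)(1 − 0.90010) = 0.99301
Series (B1, [0.99650], and [0.99301]): 0.78998 × 0.99650 × 0.99301 = 0.782

0.782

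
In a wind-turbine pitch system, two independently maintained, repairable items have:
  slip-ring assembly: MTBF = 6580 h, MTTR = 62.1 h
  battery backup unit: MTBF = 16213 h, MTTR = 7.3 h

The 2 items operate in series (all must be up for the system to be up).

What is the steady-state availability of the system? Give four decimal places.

A(slip-ring assembly) = MTBF/(MTBF+MTTR) = 6580/(6580+62.1) = 0.990651
A(battery backup unit) = MTBF/(MTBF+MTTR) = 16213/(16213+7.3) = 0.999550
Series availability: 0.990651 × 0.999550 = 0.9902

0.9902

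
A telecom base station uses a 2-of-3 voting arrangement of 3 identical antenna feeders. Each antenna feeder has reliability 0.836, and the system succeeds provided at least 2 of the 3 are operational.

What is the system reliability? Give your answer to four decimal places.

0.9281

R = Σ_{i=2}^{3} C(3,i) p^i (1−p)^{3−i} with p = 0.836
C(3,2)·0.836^2·0.164^1 = 0.343857
C(3,3)·0.836^3·0.164^0 = 0.584277
Sum = 0.9281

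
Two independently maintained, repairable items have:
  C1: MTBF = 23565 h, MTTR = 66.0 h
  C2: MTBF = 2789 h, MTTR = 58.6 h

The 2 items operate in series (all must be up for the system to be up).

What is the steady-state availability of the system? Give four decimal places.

A(C1) = MTBF/(MTBF+MTTR) = 23565/(23565+66.0) = 0.997207
A(C2) = MTBF/(MTBF+MTTR) = 2789/(2789+58.6) = 0.979421
Series availability: 0.997207 × 0.979421 = 0.9767

0.9767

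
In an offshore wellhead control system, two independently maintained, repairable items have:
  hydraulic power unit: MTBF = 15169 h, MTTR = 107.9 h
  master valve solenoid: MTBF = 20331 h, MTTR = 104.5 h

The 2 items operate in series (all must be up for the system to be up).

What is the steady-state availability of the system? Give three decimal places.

A(hydraulic power unit) = MTBF/(MTBF+MTTR) = 15169/(15169+107.9) = 0.992937
A(master valve solenoid) = MTBF/(MTBF+MTTR) = 20331/(20331+104.5) = 0.994886
Series availability: 0.992937 × 0.994886 = 0.988

0.988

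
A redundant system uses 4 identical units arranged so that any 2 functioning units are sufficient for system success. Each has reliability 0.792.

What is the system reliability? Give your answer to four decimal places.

0.9696

R = Σ_{i=2}^{4} C(4,i) p^i (1−p)^{4−i} with p = 0.792
C(4,2)·0.792^2·0.208^2 = 0.162828
C(4,3)·0.792^3·0.208^1 = 0.413332
C(4,4)·0.792^4·0.208^0 = 0.393460
Sum = 0.9696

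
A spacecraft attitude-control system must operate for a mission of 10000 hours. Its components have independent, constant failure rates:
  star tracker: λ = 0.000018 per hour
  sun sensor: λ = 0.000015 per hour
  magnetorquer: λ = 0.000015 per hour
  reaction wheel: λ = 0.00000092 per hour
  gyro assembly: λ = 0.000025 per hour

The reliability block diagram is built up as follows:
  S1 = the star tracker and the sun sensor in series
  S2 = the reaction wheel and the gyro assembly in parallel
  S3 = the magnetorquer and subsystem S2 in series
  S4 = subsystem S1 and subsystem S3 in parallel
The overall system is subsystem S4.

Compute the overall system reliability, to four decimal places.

R(star tracker) = exp(−0.000018 × 10000) = 0.835270
R(sun sensor) = exp(−0.000015 × 10000) = 0.860708
R(magnetorquer) = exp(−0.000015 × 10000) = 0.860708
R(reaction wheel) = exp(−0.00000092 × 10000) = 0.990842
R(gyro assembly) = exp(−0.000025 × 10000) = 0.778801
Series (star tracker and sun sensor): 0.835270 × 0.860708 = 0.718924
Parallel (reaction wheel and gyro assembly): 1 − (1 − 0.990842)(1 − 0.778801) = 0.997974
Series (magnetorquer and [0.997974]): 0.860708 × 0.997974 = 0.858964
Parallel ([0.718924] and [0.858964]): 1 − (1 − 0.718924)(1 − 0.858964) = 0.9604

0.9604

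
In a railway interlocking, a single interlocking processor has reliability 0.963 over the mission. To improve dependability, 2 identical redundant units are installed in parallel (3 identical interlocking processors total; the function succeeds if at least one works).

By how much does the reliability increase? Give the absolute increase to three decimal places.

R_before = 0.963
R_after = 1 − (1 − 0.963)^3 = 1.000
ΔR = 1.000 − 0.963 = 0.037

0.037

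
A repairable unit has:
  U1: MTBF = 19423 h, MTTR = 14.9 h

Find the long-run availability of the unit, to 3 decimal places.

A(U1) = MTBF/(MTBF+MTTR) = 19423/(19423+14.9) = 0.999

0.999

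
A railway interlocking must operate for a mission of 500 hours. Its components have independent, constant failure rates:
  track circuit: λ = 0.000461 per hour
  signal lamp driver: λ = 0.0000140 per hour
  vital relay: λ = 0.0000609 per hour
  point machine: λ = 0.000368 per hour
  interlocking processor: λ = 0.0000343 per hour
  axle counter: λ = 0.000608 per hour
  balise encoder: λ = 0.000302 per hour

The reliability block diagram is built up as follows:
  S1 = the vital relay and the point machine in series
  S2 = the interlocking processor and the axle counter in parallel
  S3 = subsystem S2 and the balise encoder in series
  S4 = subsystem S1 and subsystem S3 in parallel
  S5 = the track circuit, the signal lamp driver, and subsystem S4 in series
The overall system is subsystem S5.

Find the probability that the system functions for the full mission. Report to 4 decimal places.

0.7667

R(track circuit) = exp(−0.000461 × 500) = 0.794136
R(signal lamp driver) = exp(−0.0000140 × 500) = 0.993024
R(vital relay) = exp(−0.0000609 × 500) = 0.970009
R(point machine) = exp(−0.000368 × 500) = 0.831936
R(interlocking processor) = exp(−0.0000343 × 500) = 0.982996
R(axle counter) = exp(−0.000608 × 500) = 0.737861
R(balise encoder) = exp(−0.000302 × 500) = 0.859848
Series (vital relay and point machine): 0.970009 × 0.831936 = 0.806985
Parallel (interlocking processor and axle counter): 1 − (1 − 0.982996)(1 − 0.737861) = 0.995543
Series ([0.995543] and balise encoder): 0.995543 × 0.859848 = 0.856016
Parallel ([0.806985] and [0.856016]): 1 − (1 − 0.806985)(1 − 0.856016) = 0.972209
Series (track circuit, signal lamp driver, and [0.972209]): 0.794136 × 0.993024 × 0.972209 = 0.7667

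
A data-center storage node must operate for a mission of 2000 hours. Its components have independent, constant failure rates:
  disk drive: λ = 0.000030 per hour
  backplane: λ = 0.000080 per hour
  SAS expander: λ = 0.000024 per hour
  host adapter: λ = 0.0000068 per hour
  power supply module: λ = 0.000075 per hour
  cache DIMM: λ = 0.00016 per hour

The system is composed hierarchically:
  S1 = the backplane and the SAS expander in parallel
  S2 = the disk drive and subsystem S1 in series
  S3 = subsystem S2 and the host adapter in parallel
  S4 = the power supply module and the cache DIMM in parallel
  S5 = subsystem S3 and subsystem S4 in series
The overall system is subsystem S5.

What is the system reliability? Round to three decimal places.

R(disk drive) = exp(−0.000030 × 2000) = 0.94176
R(backplane) = exp(−0.000080 × 2000) = 0.85214
R(SAS expander) = exp(−0.000024 × 2000) = 0.95313
R(host adapter) = exp(−0.0000068 × 2000) = 0.98649
R(power supply module) = exp(−0.000075 × 2000) = 0.86071
R(cache DIMM) = exp(−0.00016 × 2000) = 0.72615
Parallel (backplane and SAS expander): 1 − (1 − 0.85214)(1 − 0.95313) = 0.99307
Series (disk drive and [0.99307]): 0.94176 × 0.99307 = 0.93523
Parallel ([0.93523] and host adapter): 1 − (1 − 0.93523)(1 − 0.98649) = 0.99912
Parallel (power supply module and cache DIMM): 1 − (1 − 0.86071)(1 − 0.72615) = 0.96186
Series ([0.99912] and [0.96186]): 0.99912 × 0.96186 = 0.961

0.961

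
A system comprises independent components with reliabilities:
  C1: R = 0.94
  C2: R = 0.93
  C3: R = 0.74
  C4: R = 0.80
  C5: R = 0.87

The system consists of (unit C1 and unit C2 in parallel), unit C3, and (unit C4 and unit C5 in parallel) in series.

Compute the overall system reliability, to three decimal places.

Parallel (C1 and C2): 1 − (1 − 0.94000)(1 − 0.93000) = 0.99580
Parallel (C4 and C5): 1 − (1 − 0.80000)(1 − 0.87000) = 0.97400
Series ([0.99580], C3, and [0.97400]): 0.99580 × 0.74000 × 0.97400 = 0.718

0.718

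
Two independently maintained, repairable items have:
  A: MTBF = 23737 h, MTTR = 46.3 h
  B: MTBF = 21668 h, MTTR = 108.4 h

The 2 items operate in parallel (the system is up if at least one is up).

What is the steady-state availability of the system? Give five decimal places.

0.99999

A(A) = MTBF/(MTBF+MTTR) = 23737/(23737+46.3) = 0.998053
A(B) = MTBF/(MTBF+MTTR) = 21668/(21668+108.4) = 0.995022
Parallel availability: 1 − (1 − 0.998053)(1 − 0.995022) = 0.99999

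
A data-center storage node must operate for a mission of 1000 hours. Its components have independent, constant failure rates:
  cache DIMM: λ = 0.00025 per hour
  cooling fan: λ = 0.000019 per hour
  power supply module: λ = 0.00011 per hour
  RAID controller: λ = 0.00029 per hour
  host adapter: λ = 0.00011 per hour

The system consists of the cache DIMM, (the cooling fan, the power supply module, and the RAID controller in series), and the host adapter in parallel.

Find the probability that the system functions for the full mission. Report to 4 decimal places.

0.9921

R(cache DIMM) = exp(−0.00025 × 1000) = 0.778801
R(cooling fan) = exp(−0.000019 × 1000) = 0.981179
R(power supply module) = exp(−0.00011 × 1000) = 0.895834
R(RAID controller) = exp(−0.00029 × 1000) = 0.748264
R(host adapter) = exp(−0.00011 × 1000) = 0.895834
Series (cooling fan, power supply module, and RAID controller): 0.981179 × 0.895834 × 0.748264 = 0.657704
Parallel (cache DIMM, [0.657704], and host adapter): 1 − (1 − 0.778801)(1 − 0.657704)(1 − 0.895834) = 0.9921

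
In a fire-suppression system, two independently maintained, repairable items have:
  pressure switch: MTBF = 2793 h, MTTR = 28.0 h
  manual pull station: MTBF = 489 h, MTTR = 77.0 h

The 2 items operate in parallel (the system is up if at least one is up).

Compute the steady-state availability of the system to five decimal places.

A(pressure switch) = MTBF/(MTBF+MTTR) = 2793/(2793+28.0) = 0.990074
A(manual pull station) = MTBF/(MTBF+MTTR) = 489/(489+77.0) = 0.863958
Parallel availability: 1 − (1 − 0.990074)(1 − 0.863958) = 0.99865

0.99865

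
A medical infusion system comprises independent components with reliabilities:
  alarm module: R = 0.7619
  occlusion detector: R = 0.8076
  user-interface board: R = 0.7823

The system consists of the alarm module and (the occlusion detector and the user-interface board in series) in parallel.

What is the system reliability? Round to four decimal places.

Series (occlusion detector and user-interface board): 0.807600 × 0.782300 = 0.631785
Parallel (alarm module and [0.631785]): 1 − (1 − 0.761900)(1 − 0.631785) = 0.9123

0.9123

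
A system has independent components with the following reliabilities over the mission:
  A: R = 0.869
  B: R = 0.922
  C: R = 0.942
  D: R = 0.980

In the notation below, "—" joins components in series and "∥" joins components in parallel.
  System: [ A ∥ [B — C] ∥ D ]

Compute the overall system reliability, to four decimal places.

Series (B and C): 0.922000 × 0.942000 = 0.868524
Parallel (A, [0.868524], and D): 1 − (1 − 0.869000)(1 − 0.868524)(1 − 0.980000) = 0.9997

0.9997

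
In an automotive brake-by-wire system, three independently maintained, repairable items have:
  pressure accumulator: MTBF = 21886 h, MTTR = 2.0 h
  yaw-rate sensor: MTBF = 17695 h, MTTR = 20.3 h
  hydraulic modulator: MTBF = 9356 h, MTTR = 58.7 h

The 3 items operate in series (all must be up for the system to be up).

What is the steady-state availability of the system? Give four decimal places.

0.9925

A(pressure accumulator) = MTBF/(MTBF+MTTR) = 21886/(21886+2.0) = 0.999909
A(yaw-rate sensor) = MTBF/(MTBF+MTTR) = 17695/(17695+20.3) = 0.998854
A(hydraulic modulator) = MTBF/(MTBF+MTTR) = 9356/(9356+58.7) = 0.993765
Series availability: 0.999909 × 0.998854 × 0.993765 = 0.9925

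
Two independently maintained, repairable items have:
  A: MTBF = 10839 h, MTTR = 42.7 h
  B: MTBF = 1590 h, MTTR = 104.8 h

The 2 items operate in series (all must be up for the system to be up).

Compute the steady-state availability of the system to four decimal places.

A(A) = MTBF/(MTBF+MTTR) = 10839/(10839+42.7) = 0.996076
A(B) = MTBF/(MTBF+MTTR) = 1590/(1590+104.8) = 0.938164
Series availability: 0.996076 × 0.938164 = 0.9345

0.9345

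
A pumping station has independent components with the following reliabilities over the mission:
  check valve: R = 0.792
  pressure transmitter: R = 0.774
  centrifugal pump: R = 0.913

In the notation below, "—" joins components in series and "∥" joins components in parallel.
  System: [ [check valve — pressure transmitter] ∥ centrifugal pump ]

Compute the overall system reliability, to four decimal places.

0.9663

Series (check valve and pressure transmitter): 0.792000 × 0.774000 = 0.613008
Parallel ([0.613008] and centrifugal pump): 1 − (1 − 0.613008)(1 − 0.913000) = 0.9663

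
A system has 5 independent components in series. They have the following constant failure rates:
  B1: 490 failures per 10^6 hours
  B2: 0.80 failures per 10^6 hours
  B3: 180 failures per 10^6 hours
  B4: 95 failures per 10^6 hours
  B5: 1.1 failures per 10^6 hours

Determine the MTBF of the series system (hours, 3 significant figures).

Series of exponential components: λ_sys = Σ λ_i
λ_sys = 0.00049 + 0.00000080 + 0.00018 + 0.000095 + 0.0000011 = 7.6690e-04 /h
MTBF = 1 / λ_sys = 1300 h

1300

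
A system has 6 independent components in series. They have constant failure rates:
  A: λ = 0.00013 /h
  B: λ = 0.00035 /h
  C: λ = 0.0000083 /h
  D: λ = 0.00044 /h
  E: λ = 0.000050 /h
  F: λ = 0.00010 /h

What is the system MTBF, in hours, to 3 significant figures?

Series of exponential components: λ_sys = Σ λ_i
λ_sys = 0.00013 + 0.00035 + 0.0000083 + 0.00044 + 0.000050 + 0.00010 = 1.0783e-03 /h
MTBF = 1 / λ_sys = 927 h

927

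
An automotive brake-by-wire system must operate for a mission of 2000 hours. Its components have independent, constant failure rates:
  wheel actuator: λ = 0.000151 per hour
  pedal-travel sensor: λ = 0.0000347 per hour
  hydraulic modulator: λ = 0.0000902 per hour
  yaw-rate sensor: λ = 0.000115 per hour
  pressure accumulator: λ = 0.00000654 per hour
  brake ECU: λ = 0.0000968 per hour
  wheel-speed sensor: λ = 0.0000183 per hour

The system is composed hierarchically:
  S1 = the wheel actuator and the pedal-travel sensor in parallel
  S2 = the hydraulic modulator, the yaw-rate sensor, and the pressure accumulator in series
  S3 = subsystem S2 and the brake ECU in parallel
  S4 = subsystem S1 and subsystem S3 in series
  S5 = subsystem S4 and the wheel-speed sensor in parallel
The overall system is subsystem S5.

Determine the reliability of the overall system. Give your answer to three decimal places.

R(wheel actuator) = exp(−0.000151 × 2000) = 0.73934
R(pedal-travel sensor) = exp(−0.0000347 × 2000) = 0.93295
R(hydraulic modulator) = exp(−0.0000902 × 2000) = 0.83494
R(yaw-rate sensor) = exp(−0.000115 × 2000) = 0.79453
R(pressure accumulator) = exp(−0.00000654 × 2000) = 0.98701
R(brake ECU) = exp(−0.0000968 × 2000) = 0.82399
R(wheel-speed sensor) = exp(−0.0000183 × 2000) = 0.96406
Parallel (wheel actuator and pedal-travel sensor): 1 − (1 − 0.73934)(1 − 0.93295) = 0.98252
Series (hydraulic modulator, yaw-rate sensor, and pressure accumulator): 0.83494 × 0.79453 × 0.98701 = 0.65477
Parallel ([0.65477] and brake ECU): 1 − (1 − 0.65477)(1 − 0.82399) = 0.93924
Series ([0.98252] and [0.93924]): 0.98252 × 0.93924 = 0.92282
Parallel ([0.92282] and wheel-speed sensor): 1 − (1 − 0.92282)(1 − 0.96406) = 0.997

0.997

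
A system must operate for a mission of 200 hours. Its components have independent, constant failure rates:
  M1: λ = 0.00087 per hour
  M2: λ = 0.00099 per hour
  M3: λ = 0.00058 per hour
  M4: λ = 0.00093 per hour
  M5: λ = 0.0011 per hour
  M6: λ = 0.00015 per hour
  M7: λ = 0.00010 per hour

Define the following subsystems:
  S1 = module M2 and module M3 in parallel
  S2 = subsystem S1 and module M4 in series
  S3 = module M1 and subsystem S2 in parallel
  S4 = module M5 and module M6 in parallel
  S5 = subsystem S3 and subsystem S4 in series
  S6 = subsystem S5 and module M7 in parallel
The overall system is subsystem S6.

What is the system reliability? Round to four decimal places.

R(M1) = exp(−0.00087 × 200) = 0.840297
R(M2) = exp(−0.00099 × 200) = 0.820370
R(M3) = exp(−0.00058 × 200) = 0.890475
R(M4) = exp(−0.00093 × 200) = 0.830274
R(M5) = exp(−0.0011 × 200) = 0.802519
R(M6) = exp(−0.00015 × 200) = 0.970446
R(M7) = exp(−0.00010 × 200) = 0.980199
Parallel (M2 and M3): 1 − (1 − 0.820370)(1 − 0.890475) = 0.980326
Series ([0.980326] and M4): 0.980326 × 0.830274 = 0.813939
Parallel (M1 and [0.813939]): 1 − (1 − 0.840297)(1 − 0.813939) = 0.970286
Parallel (M5 and M6): 1 − (1 − 0.802519)(1 − 0.970446) = 0.994164
Series ([0.970286] and [0.994164]): 0.970286 × 0.994164 = 0.964623
Parallel ([0.964623] and M7): 1 − (1 − 0.964623)(1 − 0.980199) = 0.9993

0.9993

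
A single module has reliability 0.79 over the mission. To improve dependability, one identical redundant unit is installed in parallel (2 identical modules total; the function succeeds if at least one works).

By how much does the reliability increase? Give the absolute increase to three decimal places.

0.166

R_before = 0.79
R_after = 1 − (1 − 0.79)^2 = 0.956
ΔR = 0.956 − 0.79 = 0.166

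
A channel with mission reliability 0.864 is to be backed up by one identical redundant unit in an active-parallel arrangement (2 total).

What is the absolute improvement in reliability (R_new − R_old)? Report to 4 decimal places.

R_before = 0.864
R_after = 1 − (1 − 0.864)^2 = 0.9815
ΔR = 0.9815 − 0.864 = 0.1175

0.1175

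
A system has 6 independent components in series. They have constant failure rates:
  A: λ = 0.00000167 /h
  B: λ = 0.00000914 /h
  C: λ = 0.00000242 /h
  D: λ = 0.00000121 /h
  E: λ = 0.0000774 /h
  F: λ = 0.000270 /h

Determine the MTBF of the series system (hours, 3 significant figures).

Series of exponential components: λ_sys = Σ λ_i
λ_sys = 0.00000167 + 0.00000914 + 0.00000242 + 0.00000121 + 0.0000774 + 0.000270 = 3.6184e-04 /h
MTBF = 1 / λ_sys = 2760 h

2760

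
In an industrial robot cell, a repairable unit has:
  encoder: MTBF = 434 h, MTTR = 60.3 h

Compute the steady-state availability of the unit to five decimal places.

A(encoder) = MTBF/(MTBF+MTTR) = 434/(434+60.3) = 0.87801

0.87801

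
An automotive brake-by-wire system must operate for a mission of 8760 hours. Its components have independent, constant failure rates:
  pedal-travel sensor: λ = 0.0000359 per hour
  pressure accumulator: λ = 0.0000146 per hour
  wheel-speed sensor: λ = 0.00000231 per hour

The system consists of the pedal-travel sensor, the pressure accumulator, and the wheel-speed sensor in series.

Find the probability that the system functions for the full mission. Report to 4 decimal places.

R(pedal-travel sensor) = exp(−0.0000359 × 8760) = 0.730166
R(pressure accumulator) = exp(−0.0000146 × 8760) = 0.879945
R(wheel-speed sensor) = exp(−0.00000231 × 8760) = 0.979968
Series (pedal-travel sensor, pressure accumulator, and wheel-speed sensor): 0.730166 × 0.879945 × 0.979968 = 0.6296

0.6296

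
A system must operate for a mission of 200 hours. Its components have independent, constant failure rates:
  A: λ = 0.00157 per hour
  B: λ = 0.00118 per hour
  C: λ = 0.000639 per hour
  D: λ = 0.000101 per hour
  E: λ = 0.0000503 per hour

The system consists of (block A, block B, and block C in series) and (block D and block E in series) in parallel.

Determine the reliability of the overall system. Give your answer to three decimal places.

0.985

R(A) = exp(−0.00157 × 200) = 0.73052
R(B) = exp(−0.00118 × 200) = 0.78978
R(C) = exp(−0.000639 × 200) = 0.88003
R(D) = exp(−0.000101 × 200) = 0.98000
R(E) = exp(−0.0000503 × 200) = 0.98999
Series (A, B, and C): 0.73052 × 0.78978 × 0.88003 = 0.50773
Series (D and E): 0.98000 × 0.98999 = 0.97019
Parallel ([0.50773] and [0.97019]): 1 − (1 − 0.50773)(1 − 0.97019) = 0.985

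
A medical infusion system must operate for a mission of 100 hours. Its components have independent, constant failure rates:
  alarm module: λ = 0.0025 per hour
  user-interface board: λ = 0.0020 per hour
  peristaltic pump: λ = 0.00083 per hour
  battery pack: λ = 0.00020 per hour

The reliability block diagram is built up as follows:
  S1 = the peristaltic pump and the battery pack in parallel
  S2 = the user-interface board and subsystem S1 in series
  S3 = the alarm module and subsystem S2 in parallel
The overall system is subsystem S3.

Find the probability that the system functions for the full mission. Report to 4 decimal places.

0.9596

R(alarm module) = exp(−0.0025 × 100) = 0.778801
R(user-interface board) = exp(−0.0020 × 100) = 0.818731
R(peristaltic pump) = exp(−0.00083 × 100) = 0.920351
R(battery pack) = exp(−0.00020 × 100) = 0.980199
Parallel (peristaltic pump and battery pack): 1 − (1 − 0.920351)(1 − 0.980199) = 0.998423
Series (user-interface board and [0.998423]): 0.818731 × 0.998423 = 0.817440
Parallel (alarm module and [0.817440]): 1 − (1 − 0.778801)(1 − 0.817440) = 0.9596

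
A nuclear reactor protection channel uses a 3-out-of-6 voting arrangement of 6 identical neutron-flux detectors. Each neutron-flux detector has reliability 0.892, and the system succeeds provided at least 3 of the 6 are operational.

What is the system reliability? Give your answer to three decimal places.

0.998

R = Σ_{i=3}^{6} C(6,i) p^i (1−p)^{6−i} with p = 0.892
C(6,3)·0.892^3·0.108^3 = 0.01788
C(6,4)·0.892^4·0.108^2 = 0.11076
C(6,5)·0.892^5·0.108^1 = 0.36593
C(6,6)·0.892^6·0.108^0 = 0.50372
Sum = 0.998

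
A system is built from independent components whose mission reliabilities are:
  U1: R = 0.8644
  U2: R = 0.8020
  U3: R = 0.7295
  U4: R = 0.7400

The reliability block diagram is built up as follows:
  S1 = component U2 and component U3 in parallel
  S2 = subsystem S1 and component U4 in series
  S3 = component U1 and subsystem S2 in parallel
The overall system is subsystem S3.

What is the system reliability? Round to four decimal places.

0.9594

Parallel (U2 and U3): 1 − (1 − 0.802000)(1 − 0.729500) = 0.946441
Series ([0.946441] and U4): 0.946441 × 0.740000 = 0.700366
Parallel (U1 and [0.700366]): 1 − (1 − 0.864400)(1 − 0.700366) = 0.9594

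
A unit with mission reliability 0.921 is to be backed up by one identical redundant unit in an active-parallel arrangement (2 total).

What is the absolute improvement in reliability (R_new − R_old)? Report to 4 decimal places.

0.0728

R_before = 0.921
R_after = 1 − (1 − 0.921)^2 = 0.9938
ΔR = 0.9938 − 0.921 = 0.0728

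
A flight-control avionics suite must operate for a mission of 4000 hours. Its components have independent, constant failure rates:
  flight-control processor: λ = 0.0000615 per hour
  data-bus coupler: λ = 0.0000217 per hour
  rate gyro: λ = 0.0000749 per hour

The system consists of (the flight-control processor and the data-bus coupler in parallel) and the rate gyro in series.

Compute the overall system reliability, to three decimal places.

R(flight-control processor) = exp(−0.0000615 × 4000) = 0.78192
R(data-bus coupler) = exp(−0.0000217 × 4000) = 0.91686
R(rate gyro) = exp(−0.0000749 × 4000) = 0.74111
Parallel (flight-control processor and data-bus coupler): 1 − (1 − 0.78192)(1 − 0.91686) = 0.98187
Series ([0.98187] and rate gyro): 0.98187 × 0.74111 = 0.728

0.728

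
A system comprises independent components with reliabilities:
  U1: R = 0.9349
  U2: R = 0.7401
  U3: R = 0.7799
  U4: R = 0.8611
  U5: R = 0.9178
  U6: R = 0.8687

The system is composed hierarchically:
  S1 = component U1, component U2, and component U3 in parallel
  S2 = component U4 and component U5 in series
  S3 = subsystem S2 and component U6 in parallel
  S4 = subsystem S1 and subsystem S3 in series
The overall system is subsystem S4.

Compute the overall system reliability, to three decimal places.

Parallel (U1, U2, and U3): 1 − (1 − 0.93490)(1 − 0.74010)(1 − 0.77990) = 0.99628
Series (U4 and U5): 0.86110 × 0.91780 = 0.79032
Parallel ([0.79032] and U6): 1 − (1 − 0.79032)(1 − 0.86870) = 0.97247
Series ([0.99628] and [0.97247]): 0.99628 × 0.97247 = 0.969

0.969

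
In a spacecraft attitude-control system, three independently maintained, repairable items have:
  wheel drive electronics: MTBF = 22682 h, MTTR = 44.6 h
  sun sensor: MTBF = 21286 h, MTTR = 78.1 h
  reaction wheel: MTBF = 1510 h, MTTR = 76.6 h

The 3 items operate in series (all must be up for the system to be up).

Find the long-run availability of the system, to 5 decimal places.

0.94638

A(wheel drive electronics) = MTBF/(MTBF+MTTR) = 22682/(22682+44.6) = 0.998038
A(sun sensor) = MTBF/(MTBF+MTTR) = 21286/(21286+78.1) = 0.996344
A(reaction wheel) = MTBF/(MTBF+MTTR) = 1510/(1510+76.6) = 0.951721
Series availability: 0.998038 × 0.996344 × 0.951721 = 0.94638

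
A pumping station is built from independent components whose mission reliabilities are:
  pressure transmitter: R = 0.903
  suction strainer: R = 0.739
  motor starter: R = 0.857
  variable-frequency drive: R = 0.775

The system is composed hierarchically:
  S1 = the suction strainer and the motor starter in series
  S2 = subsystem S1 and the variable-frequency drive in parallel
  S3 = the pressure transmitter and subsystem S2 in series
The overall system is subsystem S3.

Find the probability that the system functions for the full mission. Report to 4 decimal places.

0.8285

Series (suction strainer and motor starter): 0.739000 × 0.857000 = 0.633323
Parallel ([0.633323] and variable-frequency drive): 1 − (1 − 0.633323)(1 − 0.775000) = 0.917498
Series (pressure transmitter and [0.917498]): 0.903000 × 0.917498 = 0.8285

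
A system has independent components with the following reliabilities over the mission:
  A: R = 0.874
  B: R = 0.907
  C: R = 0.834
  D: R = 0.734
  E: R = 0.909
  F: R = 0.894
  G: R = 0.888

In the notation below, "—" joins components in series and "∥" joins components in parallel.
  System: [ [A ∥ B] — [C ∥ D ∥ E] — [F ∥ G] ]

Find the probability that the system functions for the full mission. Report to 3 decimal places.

0.973

Parallel (A and B): 1 − (1 − 0.87400)(1 − 0.90700) = 0.98828
Parallel (C, D, and E): 1 − (1 − 0.83400)(1 − 0.73400)(1 − 0.90900) = 0.99598
Parallel (F and G): 1 − (1 − 0.89400)(1 − 0.88800) = 0.98813
Series ([0.98828], [0.99598], and [0.98813]): 0.98828 × 0.99598 × 0.98813 = 0.973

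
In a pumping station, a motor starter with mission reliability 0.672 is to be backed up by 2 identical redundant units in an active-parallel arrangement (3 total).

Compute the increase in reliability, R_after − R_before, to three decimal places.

0.293

R_before = 0.672
R_after = 1 − (1 − 0.672)^3 = 0.965
ΔR = 0.965 − 0.672 = 0.293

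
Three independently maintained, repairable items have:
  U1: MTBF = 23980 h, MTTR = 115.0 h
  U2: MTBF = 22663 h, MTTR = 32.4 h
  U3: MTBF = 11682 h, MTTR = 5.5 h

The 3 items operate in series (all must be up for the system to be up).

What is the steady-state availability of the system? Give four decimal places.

A(U1) = MTBF/(MTBF+MTTR) = 23980/(23980+115.0) = 0.995227
A(U2) = MTBF/(MTBF+MTTR) = 22663/(22663+32.4) = 0.998572
A(U3) = MTBF/(MTBF+MTTR) = 11682/(11682+5.5) = 0.999529
Series availability: 0.995227 × 0.998572 × 0.999529 = 0.9933

0.9933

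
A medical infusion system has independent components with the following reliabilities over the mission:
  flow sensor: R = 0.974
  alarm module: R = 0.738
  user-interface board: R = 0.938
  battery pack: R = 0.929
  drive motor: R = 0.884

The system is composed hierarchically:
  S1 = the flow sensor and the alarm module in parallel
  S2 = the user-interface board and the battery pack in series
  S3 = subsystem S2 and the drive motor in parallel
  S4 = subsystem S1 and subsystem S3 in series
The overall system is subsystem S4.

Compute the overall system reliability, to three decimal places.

Parallel (flow sensor and alarm module): 1 − (1 − 0.97400)(1 − 0.73800) = 0.99319
Series (user-interface board and battery pack): 0.93800 × 0.92900 = 0.87140
Parallel ([0.87140] and drive motor): 1 − (1 − 0.87140)(1 − 0.88400) = 0.98508
Series ([0.99319] and [0.98508]): 0.99319 × 0.98508 = 0.978

0.978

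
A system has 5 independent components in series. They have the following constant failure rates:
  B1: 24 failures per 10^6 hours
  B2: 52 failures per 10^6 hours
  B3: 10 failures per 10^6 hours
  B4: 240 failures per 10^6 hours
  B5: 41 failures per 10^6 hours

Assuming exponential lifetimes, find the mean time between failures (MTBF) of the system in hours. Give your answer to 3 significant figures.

Series of exponential components: λ_sys = Σ λ_i
λ_sys = 0.000024 + 0.000052 + 0.000010 + 0.00024 + 0.000041 = 3.6700e-04 /h
MTBF = 1 / λ_sys = 2720 h

2720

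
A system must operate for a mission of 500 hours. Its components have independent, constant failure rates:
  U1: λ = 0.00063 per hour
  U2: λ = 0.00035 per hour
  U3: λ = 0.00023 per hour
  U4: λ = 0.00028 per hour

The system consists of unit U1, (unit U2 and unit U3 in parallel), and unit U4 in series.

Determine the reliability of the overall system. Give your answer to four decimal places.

R(U1) = exp(−0.00063 × 500) = 0.729789
R(U2) = exp(−0.00035 × 500) = 0.839457
R(U3) = exp(−0.00023 × 500) = 0.891366
R(U4) = exp(−0.00028 × 500) = 0.869358
Parallel (U2 and U3): 1 − (1 − 0.839457)(1 − 0.891366) = 0.982560
Series (U1, [0.982560], and U4): 0.729789 × 0.982560 × 0.869358 = 0.6234

0.6234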